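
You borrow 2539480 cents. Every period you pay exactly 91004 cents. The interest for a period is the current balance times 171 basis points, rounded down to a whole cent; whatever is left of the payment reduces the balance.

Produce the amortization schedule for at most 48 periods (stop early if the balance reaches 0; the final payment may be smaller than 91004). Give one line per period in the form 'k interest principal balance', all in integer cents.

1 43425 47579 2491901
2 42611 48393 2443508
3 41783 49221 2394287
4 40942 50062 2344225
5 40086 50918 2293307
6 39215 51789 2241518
7 38329 52675 2188843
8 37429 53575 2135268
9 36513 54491 2080777
10 35581 55423 2025354
11 34633 56371 1968983
12 33669 57335 1911648
13 32689 58315 1853333
14 31691 59313 1794020
15 30677 60327 1733693
16 29646 61358 1672335
17 28596 62408 1609927
18 27529 63475 1546452
19 26444 64560 1481892
20 25340 65664 1416228
21 24217 66787 1349441
22 23075 67929 1281512
23 21913 69091 1212421
24 20732 70272 1142149
25 19530 71474 1070675
26 18308 72696 997979
27 17065 73939 924040
28 15801 75203 848837
29 14515 76489 772348
30 13207 77797 694551
31 11876 79128 615423
32 10523 80481 534942
33 9147 81857 453085
34 7747 83257 369828
35 6324 84680 285148
36 4876 86128 199020
37 3403 87601 111419
38 1905 89099 22320
39 381 22320 0

1. interest=⌊2539480·171/10000⌋=43425; principal=91004-43425=47579; balance=2539480-47579=2491901
2. interest=⌊2491901·171/10000⌋=42611; principal=91004-42611=48393; balance=2491901-48393=2443508
3. interest=⌊2443508·171/10000⌋=41783; principal=91004-41783=49221; balance=2443508-49221=2394287
4. interest=⌊2394287·171/10000⌋=40942; principal=91004-40942=50062; balance=2394287-50062=2344225
5. interest=⌊2344225·171/10000⌋=40086; principal=91004-40086=50918; balance=2344225-50918=2293307
6. interest=⌊2293307·171/10000⌋=39215; principal=91004-39215=51789; balance=2293307-51789=2241518
7. interest=⌊2241518·171/10000⌋=38329; principal=91004-38329=52675; balance=2241518-52675=2188843
8. interest=⌊2188843·171/10000⌋=37429; principal=91004-37429=53575; balance=2188843-53575=2135268
9. interest=⌊2135268·171/10000⌋=36513; principal=91004-36513=54491; balance=2135268-54491=2080777
10. interest=⌊2080777·171/10000⌋=35581; principal=91004-35581=55423; balance=2080777-55423=2025354
11. interest=⌊2025354·171/10000⌋=34633; principal=91004-34633=56371; balance=2025354-56371=1968983
12. interest=⌊1968983·171/10000⌋=33669; principal=91004-33669=57335; balance=1968983-57335=1911648
13. interest=⌊1911648·171/10000⌋=32689; principal=91004-32689=58315; balance=1911648-58315=1853333
14. interest=⌊1853333·171/10000⌋=31691; principal=91004-31691=59313; balance=1853333-59313=1794020
15. interest=⌊1794020·171/10000⌋=30677; principal=91004-30677=60327; balance=1794020-60327=1733693
16. interest=⌊1733693·171/10000⌋=29646; principal=91004-29646=61358; balance=1733693-61358=1672335
17. interest=⌊1672335·171/10000⌋=28596; principal=91004-28596=62408; balance=1672335-62408=1609927
18. interest=⌊1609927·171/10000⌋=27529; principal=91004-27529=63475; balance=1609927-63475=1546452
19. interest=⌊1546452·171/10000⌋=26444; principal=91004-26444=64560; balance=1546452-64560=1481892
20. interest=⌊1481892·171/10000⌋=25340; principal=91004-25340=65664; balance=1481892-65664=1416228
21. interest=⌊1416228·171/10000⌋=24217; principal=91004-24217=66787; balance=1416228-66787=1349441
22. interest=⌊1349441·171/10000⌋=23075; principal=91004-23075=67929; balance=1349441-67929=1281512
23. interest=⌊1281512·171/10000⌋=21913; principal=91004-21913=69091; balance=1281512-69091=1212421
24. interest=⌊1212421·171/10000⌋=20732; principal=91004-20732=70272; balance=1212421-70272=1142149
25. interest=⌊1142149·171/10000⌋=19530; principal=91004-19530=71474; balance=1142149-71474=1070675
26. interest=⌊1070675·171/10000⌋=18308; principal=91004-18308=72696; balance=1070675-72696=997979
27. interest=⌊997979·171/10000⌋=17065; principal=91004-17065=73939; balance=997979-73939=924040
28. interest=⌊924040·171/10000⌋=15801; principal=91004-15801=75203; balance=924040-75203=848837
29. interest=⌊848837·171/10000⌋=14515; principal=91004-14515=76489; balance=848837-76489=772348
30. interest=⌊772348·171/10000⌋=13207; principal=91004-13207=77797; balance=772348-77797=694551
31. interest=⌊694551·171/10000⌋=11876; principal=91004-11876=79128; balance=694551-79128=615423
32. interest=⌊615423·171/10000⌋=10523; principal=91004-10523=80481; balance=615423-80481=534942
33. interest=⌊534942·171/10000⌋=9147; principal=91004-9147=81857; balance=534942-81857=453085
34. interest=⌊453085·171/10000⌋=7747; principal=91004-7747=83257; balance=453085-83257=369828
35. interest=⌊369828·171/10000⌋=6324; principal=91004-6324=84680; balance=369828-84680=285148
36. interest=⌊285148·171/10000⌋=4876; principal=91004-4876=86128; balance=285148-86128=199020
37. interest=⌊199020·171/10000⌋=3403; principal=91004-3403=87601; balance=199020-87601=111419
38. interest=⌊111419·171/10000⌋=1905; principal=91004-1905=89099; balance=111419-89099=22320
39. interest=⌊22320·171/10000⌋=381; principal=min(91004-381,22320)=22320; balance=22320-22320=0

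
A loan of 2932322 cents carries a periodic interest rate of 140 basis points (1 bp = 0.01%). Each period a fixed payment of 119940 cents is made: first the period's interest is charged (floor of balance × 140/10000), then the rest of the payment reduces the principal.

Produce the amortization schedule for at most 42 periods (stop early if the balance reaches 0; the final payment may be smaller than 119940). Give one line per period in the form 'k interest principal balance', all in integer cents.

1 41052 78888 2853434
2 39948 79992 2773442
3 38828 81112 2692330
4 37692 82248 2610082
5 36541 83399 2526683
6 35373 84567 2442116
7 34189 85751 2356365
8 32989 86951 2269414
9 31771 88169 2181245
10 30537 89403 2091842
11 29285 90655 2001187
12 28016 91924 1909263
13 26729 93211 1816052
14 25424 94516 1721536
15 24101 95839 1625697
16 22759 97181 1528516
17 21399 98541 1429975
18 20019 99921 1330054
19 18620 101320 1228734
20 17202 102738 1125996
21 15763 104177 1021819
22 14305 105635 916184
23 12826 107114 809070
24 11326 108614 700456
25 9806 110134 590322
26 8264 111676 478646
27 6701 113239 365407
28 5115 114825 250582
29 3508 116432 134150
30 1878 118062 16088
31 225 16088 0

1. interest=⌊2932322·140/10000⌋=41052; principal=119940-41052=78888; balance=2932322-78888=2853434
2. interest=⌊2853434·140/10000⌋=39948; principal=119940-39948=79992; balance=2853434-79992=2773442
3. interest=⌊2773442·140/10000⌋=38828; principal=119940-38828=81112; balance=2773442-81112=2692330
4. interest=⌊2692330·140/10000⌋=37692; principal=119940-37692=82248; balance=2692330-82248=2610082
5. interest=⌊2610082·140/10000⌋=36541; principal=119940-36541=83399; balance=2610082-83399=2526683
6. interest=⌊2526683·140/10000⌋=35373; principal=119940-35373=84567; balance=2526683-84567=2442116
7. interest=⌊2442116·140/10000⌋=34189; principal=119940-34189=85751; balance=2442116-85751=2356365
8. interest=⌊2356365·140/10000⌋=32989; principal=119940-32989=86951; balance=2356365-86951=2269414
9. interest=⌊2269414·140/10000⌋=31771; principal=119940-31771=88169; balance=2269414-88169=2181245
10. interest=⌊2181245·140/10000⌋=30537; principal=119940-30537=89403; balance=2181245-89403=2091842
11. interest=⌊2091842·140/10000⌋=29285; principal=119940-29285=90655; balance=2091842-90655=2001187
12. interest=⌊2001187·140/10000⌋=28016; principal=119940-28016=91924; balance=2001187-91924=1909263
13. interest=⌊1909263·140/10000⌋=26729; principal=119940-26729=93211; balance=1909263-93211=1816052
14. interest=⌊1816052·140/10000⌋=25424; principal=119940-25424=94516; balance=1816052-94516=1721536
15. interest=⌊1721536·140/10000⌋=24101; principal=119940-24101=95839; balance=1721536-95839=1625697
16. interest=⌊1625697·140/10000⌋=22759; principal=119940-22759=97181; balance=1625697-97181=1528516
17. interest=⌊1528516·140/10000⌋=21399; principal=119940-21399=98541; balance=1528516-98541=1429975
18. interest=⌊1429975·140/10000⌋=20019; principal=119940-20019=99921; balance=1429975-99921=1330054
19. interest=⌊1330054·140/10000⌋=18620; principal=119940-18620=101320; balance=1330054-101320=1228734
20. interest=⌊1228734·140/10000⌋=17202; principal=119940-17202=102738; balance=1228734-102738=1125996
21. interest=⌊1125996·140/10000⌋=15763; principal=119940-15763=104177; balance=1125996-104177=1021819
22. interest=⌊1021819·140/10000⌋=14305; principal=119940-14305=105635; balance=1021819-105635=916184
23. interest=⌊916184·140/10000⌋=12826; principal=119940-12826=107114; balance=916184-107114=809070
24. interest=⌊809070·140/10000⌋=11326; principal=119940-11326=108614; balance=809070-108614=700456
25. interest=⌊700456·140/10000⌋=9806; principal=119940-9806=110134; balance=700456-110134=590322
26. interest=⌊590322·140/10000⌋=8264; principal=119940-8264=111676; balance=590322-111676=478646
27. interest=⌊478646·140/10000⌋=6701; principal=119940-6701=113239; balance=478646-113239=365407
28. interest=⌊365407·140/10000⌋=5115; principal=119940-5115=114825; balance=365407-114825=250582
29. interest=⌊250582·140/10000⌋=3508; principal=119940-3508=116432; balance=250582-116432=134150
30. interest=⌊134150·140/10000⌋=1878; principal=119940-1878=118062; balance=134150-118062=16088
31. interest=⌊16088·140/10000⌋=225; principal=min(119940-225,16088)=16088; balance=16088-16088=0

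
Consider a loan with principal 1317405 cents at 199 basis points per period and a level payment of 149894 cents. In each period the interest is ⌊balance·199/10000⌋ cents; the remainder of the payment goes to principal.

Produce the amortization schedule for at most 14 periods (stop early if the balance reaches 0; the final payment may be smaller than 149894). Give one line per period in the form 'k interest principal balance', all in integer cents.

1. interest=⌊1317405·199/10000⌋=26216; principal=149894-26216=123678; balance=1317405-123678=1193727
2. interest=⌊1193727·199/10000⌋=23755; principal=149894-23755=126139; balance=1193727-126139=1067588
3. interest=⌊1067588·199/10000⌋=21245; principal=149894-21245=128649; balance=1067588-128649=938939
4. interest=⌊938939·199/10000⌋=18684; principal=149894-18684=131210; balance=938939-131210=807729
5. interest=⌊807729·199/10000⌋=16073; principal=149894-16073=133821; balance=807729-133821=673908
6. interest=⌊673908·199/10000⌋=13410; principal=149894-13410=136484; balance=673908-136484=537424
7. interest=⌊537424·199/10000⌋=10694; principal=149894-10694=139200; balance=537424-139200=398224
8. interest=⌊398224·199/10000⌋=7924; principal=149894-7924=141970; balance=398224-141970=256254
9. interest=⌊256254·199/10000⌋=5099; principal=149894-5099=144795; balance=256254-144795=111459
10. interest=⌊111459·199/10000⌋=2218; principal=min(149894-2218,111459)=111459; balance=111459-111459=0

1 26216 123678 1193727
2 23755 126139 1067588
3 21245 128649 938939
4 18684 131210 807729
5 16073 133821 673908
6 13410 136484 537424
7 10694 139200 398224
8 7924 141970 256254
9 5099 144795 111459
10 2218 111459 0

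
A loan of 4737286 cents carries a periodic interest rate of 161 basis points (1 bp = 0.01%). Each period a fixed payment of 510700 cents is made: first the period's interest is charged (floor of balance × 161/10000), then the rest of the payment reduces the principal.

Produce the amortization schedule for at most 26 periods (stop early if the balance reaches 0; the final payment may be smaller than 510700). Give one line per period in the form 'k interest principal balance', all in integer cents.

1 76270 434430 4302856
2 69275 441425 3861431
3 62169 448531 3412900
4 54947 455753 2957147
5 47610 463090 2494057
6 40154 470546 2023511
7 32578 478122 1545389
8 24880 485820 1059569
9 17059 493641 565928
10 9111 501589 64339
11 1035 64339 0

1. interest=⌊4737286·161/10000⌋=76270; principal=510700-76270=434430; balance=4737286-434430=4302856
2. interest=⌊4302856·161/10000⌋=69275; principal=510700-69275=441425; balance=4302856-441425=3861431
3. interest=⌊3861431·161/10000⌋=62169; principal=510700-62169=448531; balance=3861431-448531=3412900
4. interest=⌊3412900·161/10000⌋=54947; principal=510700-54947=455753; balance=3412900-455753=2957147
5. interest=⌊2957147·161/10000⌋=47610; principal=510700-47610=463090; balance=2957147-463090=2494057
6. interest=⌊2494057·161/10000⌋=40154; principal=510700-40154=470546; balance=2494057-470546=2023511
7. interest=⌊2023511·161/10000⌋=32578; principal=510700-32578=478122; balance=2023511-478122=1545389
8. interest=⌊1545389·161/10000⌋=24880; principal=510700-24880=485820; balance=1545389-485820=1059569
9. interest=⌊1059569·161/10000⌋=17059; principal=510700-17059=493641; balance=1059569-493641=565928
10. interest=⌊565928·161/10000⌋=9111; principal=510700-9111=501589; balance=565928-501589=64339
11. interest=⌊64339·161/10000⌋=1035; principal=min(510700-1035,64339)=64339; balance=64339-64339=0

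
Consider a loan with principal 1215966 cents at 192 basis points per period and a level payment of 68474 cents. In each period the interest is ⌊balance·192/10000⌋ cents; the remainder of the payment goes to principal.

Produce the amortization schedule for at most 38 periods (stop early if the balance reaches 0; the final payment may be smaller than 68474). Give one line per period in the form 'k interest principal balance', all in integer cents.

1 23346 45128 1170838
2 22480 45994 1124844
3 21597 46877 1077967
4 20696 47778 1030189
5 19779 48695 981494
6 18844 49630 931864
7 17891 50583 881281
8 16920 51554 829727
9 15930 52544 777183
10 14921 53553 723630
11 13893 54581 669049
12 12845 55629 613420
13 11777 56697 556723
14 10689 57785 498938
15 9579 58895 440043
16 8448 60026 380017
17 7296 61178 318839
18 6121 62353 256486
19 4924 63550 192936
20 3704 64770 128166
21 2460 66014 62152
22 1193 62152 0

1. interest=⌊1215966·192/10000⌋=23346; principal=68474-23346=45128; balance=1215966-45128=1170838
2. interest=⌊1170838·192/10000⌋=22480; principal=68474-22480=45994; balance=1170838-45994=1124844
3. interest=⌊1124844·192/10000⌋=21597; principal=68474-21597=46877; balance=1124844-46877=1077967
4. interest=⌊1077967·192/10000⌋=20696; principal=68474-20696=47778; balance=1077967-47778=1030189
5. interest=⌊1030189·192/10000⌋=19779; principal=68474-19779=48695; balance=1030189-48695=981494
6. interest=⌊981494·192/10000⌋=18844; principal=68474-18844=49630; balance=981494-49630=931864
7. interest=⌊931864·192/10000⌋=17891; principal=68474-17891=50583; balance=931864-50583=881281
8. interest=⌊881281·192/10000⌋=16920; principal=68474-16920=51554; balance=881281-51554=829727
9. interest=⌊829727·192/10000⌋=15930; principal=68474-15930=52544; balance=829727-52544=777183
10. interest=⌊777183·192/10000⌋=14921; principal=68474-14921=53553; balance=777183-53553=723630
11. interest=⌊723630·192/10000⌋=13893; principal=68474-13893=54581; balance=723630-54581=669049
12. interest=⌊669049·192/10000⌋=12845; principal=68474-12845=55629; balance=669049-55629=613420
13. interest=⌊613420·192/10000⌋=11777; principal=68474-11777=56697; balance=613420-56697=556723
14. interest=⌊556723·192/10000⌋=10689; principal=68474-10689=57785; balance=556723-57785=498938
15. interest=⌊498938·192/10000⌋=9579; principal=68474-9579=58895; balance=498938-58895=440043
16. interest=⌊440043·192/10000⌋=8448; principal=68474-8448=60026; balance=440043-60026=380017
17. interest=⌊380017·192/10000⌋=7296; principal=68474-7296=61178; balance=380017-61178=318839
18. interest=⌊318839·192/10000⌋=6121; principal=68474-6121=62353; balance=318839-62353=256486
19. interest=⌊256486·192/10000⌋=4924; principal=68474-4924=63550; balance=256486-63550=192936
20. interest=⌊192936·192/10000⌋=3704; principal=68474-3704=64770; balance=192936-64770=128166
21. interest=⌊128166·192/10000⌋=2460; principal=68474-2460=66014; balance=128166-66014=62152
22. interest=⌊62152·192/10000⌋=1193; principal=min(68474-1193,62152)=62152; balance=62152-62152=0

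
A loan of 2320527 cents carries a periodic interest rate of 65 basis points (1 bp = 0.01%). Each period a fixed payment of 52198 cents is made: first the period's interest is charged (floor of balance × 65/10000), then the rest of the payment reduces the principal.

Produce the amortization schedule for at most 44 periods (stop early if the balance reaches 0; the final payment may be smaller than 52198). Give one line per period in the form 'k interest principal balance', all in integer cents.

1 15083 37115 2283412
2 14842 37356 2246056
3 14599 37599 2208457
4 14354 37844 2170613
5 14108 38090 2132523
6 13861 38337 2094186
7 13612 38586 2055600
8 13361 38837 2016763
9 13108 39090 1977673
10 12854 39344 1938329
11 12599 39599 1898730
12 12341 39857 1858873
13 12082 40116 1818757
14 11821 40377 1778380
15 11559 40639 1737741
16 11295 40903 1696838
17 11029 41169 1655669
18 10761 41437 1614232
19 10492 41706 1572526
20 10221 41977 1530549
21 9948 42250 1488299
22 9673 42525 1445774
23 9397 42801 1402973
24 9119 43079 1359894
25 8839 43359 1316535
26 8557 43641 1272894
27 8273 43925 1228969
28 7988 44210 1184759
29 7700 44498 1140261
30 7411 44787 1095474
31 7120 45078 1050396
32 6827 45371 1005025
33 6532 45666 959359
34 6235 45963 913396
35 5937 46261 867135
36 5636 46562 820573
37 5333 46865 773708
38 5029 47169 726539
39 4722 47476 679063
40 4413 47785 631278
41 4103 48095 583183
42 3790 48408 534775
43 3476 48722 486053
44 3159 49039 437014

1. interest=⌊2320527·65/10000⌋=15083; principal=52198-15083=37115; balance=2320527-37115=2283412
2. interest=⌊2283412·65/10000⌋=14842; principal=52198-14842=37356; balance=2283412-37356=2246056
3. interest=⌊2246056·65/10000⌋=14599; principal=52198-14599=37599; balance=2246056-37599=2208457
4. interest=⌊2208457·65/10000⌋=14354; principal=52198-14354=37844; balance=2208457-37844=2170613
5. interest=⌊2170613·65/10000⌋=14108; principal=52198-14108=38090; balance=2170613-38090=2132523
6. interest=⌊2132523·65/10000⌋=13861; principal=52198-13861=38337; balance=2132523-38337=2094186
7. interest=⌊2094186·65/10000⌋=13612; principal=52198-13612=38586; balance=2094186-38586=2055600
8. interest=⌊2055600·65/10000⌋=13361; principal=52198-13361=38837; balance=2055600-38837=2016763
9. interest=⌊2016763·65/10000⌋=13108; principal=52198-13108=39090; balance=2016763-39090=1977673
10. interest=⌊1977673·65/10000⌋=12854; principal=52198-12854=39344; balance=1977673-39344=1938329
11. interest=⌊1938329·65/10000⌋=12599; principal=52198-12599=39599; balance=1938329-39599=1898730
12. interest=⌊1898730·65/10000⌋=12341; principal=52198-12341=39857; balance=1898730-39857=1858873
13. interest=⌊1858873·65/10000⌋=12082; principal=52198-12082=40116; balance=1858873-40116=1818757
14. interest=⌊1818757·65/10000⌋=11821; principal=52198-11821=40377; balance=1818757-40377=1778380
15. interest=⌊1778380·65/10000⌋=11559; principal=52198-11559=40639; balance=1778380-40639=1737741
16. interest=⌊1737741·65/10000⌋=11295; principal=52198-11295=40903; balance=1737741-40903=1696838
17. interest=⌊1696838·65/10000⌋=11029; principal=52198-11029=41169; balance=1696838-41169=1655669
18. interest=⌊1655669·65/10000⌋=10761; principal=52198-10761=41437; balance=1655669-41437=1614232
19. interest=⌊1614232·65/10000⌋=10492; principal=52198-10492=41706; balance=1614232-41706=1572526
20. interest=⌊1572526·65/10000⌋=10221; principal=52198-10221=41977; balance=1572526-41977=1530549
21. interest=⌊1530549·65/10000⌋=9948; principal=52198-9948=42250; balance=1530549-42250=1488299
22. interest=⌊1488299·65/10000⌋=9673; principal=52198-9673=42525; balance=1488299-42525=1445774
23. interest=⌊1445774·65/10000⌋=9397; principal=52198-9397=42801; balance=1445774-42801=1402973
24. interest=⌊1402973·65/10000⌋=9119; principal=52198-9119=43079; balance=1402973-43079=1359894
25. interest=⌊1359894·65/10000⌋=8839; principal=52198-8839=43359; balance=1359894-43359=1316535
26. interest=⌊1316535·65/10000⌋=8557; principal=52198-8557=43641; balance=1316535-43641=1272894
27. interest=⌊1272894·65/10000⌋=8273; principal=52198-8273=43925; balance=1272894-43925=1228969
28. interest=⌊1228969·65/10000⌋=7988; principal=52198-7988=44210; balance=1228969-44210=1184759
29. interest=⌊1184759·65/10000⌋=7700; principal=52198-7700=44498; balance=1184759-44498=1140261
30. interest=⌊1140261·65/10000⌋=7411; principal=52198-7411=44787; balance=1140261-44787=1095474
31. interest=⌊1095474·65/10000⌋=7120; principal=52198-7120=45078; balance=1095474-45078=1050396
32. interest=⌊1050396·65/10000⌋=6827; principal=52198-6827=45371; balance=1050396-45371=1005025
33. interest=⌊1005025·65/10000⌋=6532; principal=52198-6532=45666; balance=1005025-45666=959359
34. interest=⌊959359·65/10000⌋=6235; principal=52198-6235=45963; balance=959359-45963=913396
35. interest=⌊913396·65/10000⌋=5937; principal=52198-5937=46261; balance=913396-46261=867135
36. interest=⌊867135·65/10000⌋=5636; principal=52198-5636=46562; balance=867135-46562=820573
37. interest=⌊820573·65/10000⌋=5333; principal=52198-5333=46865; balance=820573-46865=773708
38. interest=⌊773708·65/10000⌋=5029; principal=52198-5029=47169; balance=773708-47169=726539
39. interest=⌊726539·65/10000⌋=4722; principal=52198-4722=47476; balance=726539-47476=679063
40. interest=⌊679063·65/10000⌋=4413; principal=52198-4413=47785; balance=679063-47785=631278
41. interest=⌊631278·65/10000⌋=4103; principal=52198-4103=48095; balance=631278-48095=583183
42. interest=⌊583183·65/10000⌋=3790; principal=52198-3790=48408; balance=583183-48408=534775
43. interest=⌊534775·65/10000⌋=3476; principal=52198-3476=48722; balance=534775-48722=486053
44. interest=⌊486053·65/10000⌋=3159; principal=52198-3159=49039; balance=486053-49039=437014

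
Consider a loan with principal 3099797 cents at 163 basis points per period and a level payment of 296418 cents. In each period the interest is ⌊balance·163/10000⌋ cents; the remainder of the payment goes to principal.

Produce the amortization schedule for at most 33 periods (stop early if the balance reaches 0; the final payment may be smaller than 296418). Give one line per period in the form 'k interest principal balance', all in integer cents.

1 50526 245892 2853905
2 46518 249900 2604005
3 42445 253973 2350032
4 38305 258113 2091919
5 34098 262320 1829599
6 29822 266596 1563003
7 25476 270942 1292061
8 21060 275358 1016703
9 16572 279846 736857
10 12010 284408 452449
11 7374 289044 163405
12 2663 163405 0

1. interest=⌊3099797·163/10000⌋=50526; principal=296418-50526=245892; balance=3099797-245892=2853905
2. interest=⌊2853905·163/10000⌋=46518; principal=296418-46518=249900; balance=2853905-249900=2604005
3. interest=⌊2604005·163/10000⌋=42445; principal=296418-42445=253973; balance=2604005-253973=2350032
4. interest=⌊2350032·163/10000⌋=38305; principal=296418-38305=258113; balance=2350032-258113=2091919
5. interest=⌊2091919·163/10000⌋=34098; principal=296418-34098=262320; balance=2091919-262320=1829599
6. interest=⌊1829599·163/10000⌋=29822; principal=296418-29822=266596; balance=1829599-266596=1563003
7. interest=⌊1563003·163/10000⌋=25476; principal=296418-25476=270942; balance=1563003-270942=1292061
8. interest=⌊1292061·163/10000⌋=21060; principal=296418-21060=275358; balance=1292061-275358=1016703
9. interest=⌊1016703·163/10000⌋=16572; principal=296418-16572=279846; balance=1016703-279846=736857
10. interest=⌊736857·163/10000⌋=12010; principal=296418-12010=284408; balance=736857-284408=452449
11. interest=⌊452449·163/10000⌋=7374; principal=296418-7374=289044; balance=452449-289044=163405
12. interest=⌊163405·163/10000⌋=2663; principal=min(296418-2663,163405)=163405; balance=163405-163405=0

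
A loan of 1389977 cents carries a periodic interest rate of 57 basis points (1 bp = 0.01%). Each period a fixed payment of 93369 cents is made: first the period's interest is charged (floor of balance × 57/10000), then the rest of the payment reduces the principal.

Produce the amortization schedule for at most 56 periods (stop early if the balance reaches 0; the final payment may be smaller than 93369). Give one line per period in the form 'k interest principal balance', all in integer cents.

1. interest=⌊1389977·57/10000⌋=7922; principal=93369-7922=85447; balance=1389977-85447=1304530
2. interest=⌊1304530·57/10000⌋=7435; principal=93369-7435=85934; balance=1304530-85934=1218596
3. interest=⌊1218596·57/10000⌋=6945; principal=93369-6945=86424; balance=1218596-86424=1132172
4. interest=⌊1132172·57/10000⌋=6453; principal=93369-6453=86916; balance=1132172-86916=1045256
5. interest=⌊1045256·57/10000⌋=5957; principal=93369-5957=87412; balance=1045256-87412=957844
6. interest=⌊957844·57/10000⌋=5459; principal=93369-5459=87910; balance=957844-87910=869934
7. interest=⌊869934·57/10000⌋=4958; principal=93369-4958=88411; balance=869934-88411=781523
8. interest=⌊781523·57/10000⌋=4454; principal=93369-4454=88915; balance=781523-88915=692608
9. interest=⌊692608·57/10000⌋=3947; principal=93369-3947=89422; balance=692608-89422=603186
10. interest=⌊603186·57/10000⌋=3438; principal=93369-3438=89931; balance=603186-89931=513255
11. interest=⌊513255·57/10000⌋=2925; principal=93369-2925=90444; balance=513255-90444=422811
12. interest=⌊422811·57/10000⌋=2410; principal=93369-2410=90959; balance=422811-90959=331852
13. interest=⌊331852·57/10000⌋=1891; principal=93369-1891=91478; balance=331852-91478=240374
14. interest=⌊240374·57/10000⌋=1370; principal=93369-1370=91999; balance=240374-91999=148375
15. interest=⌊148375·57/10000⌋=845; principal=93369-845=92524; balance=148375-92524=55851
16. interest=⌊55851·57/10000⌋=318; principal=min(93369-318,55851)=55851; balance=55851-55851=0

1 7922 85447 1304530
2 7435 85934 1218596
3 6945 86424 1132172
4 6453 86916 1045256
5 5957 87412 957844
6 5459 87910 869934
7 4958 88411 781523
8 4454 88915 692608
9 3947 89422 603186
10 3438 89931 513255
11 2925 90444 422811
12 2410 90959 331852
13 1891 91478 240374
14 1370 91999 148375
15 845 92524 55851
16 318 55851 0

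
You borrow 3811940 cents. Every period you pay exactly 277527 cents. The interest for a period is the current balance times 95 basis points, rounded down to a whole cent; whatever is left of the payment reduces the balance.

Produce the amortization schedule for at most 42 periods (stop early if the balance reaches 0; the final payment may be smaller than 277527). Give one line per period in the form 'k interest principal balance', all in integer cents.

1. interest=⌊3811940·95/10000⌋=36213; principal=277527-36213=241314; balance=3811940-241314=3570626
2. interest=⌊3570626·95/10000⌋=33920; principal=277527-33920=243607; balance=3570626-243607=3327019
3. interest=⌊3327019·95/10000⌋=31606; principal=277527-31606=245921; balance=3327019-245921=3081098
4. interest=⌊3081098·95/10000⌋=29270; principal=277527-29270=248257; balance=3081098-248257=2832841
5. interest=⌊2832841·95/10000⌋=26911; principal=277527-26911=250616; balance=2832841-250616=2582225
6. interest=⌊2582225·95/10000⌋=24531; principal=277527-24531=252996; balance=2582225-252996=2329229
7. interest=⌊2329229·95/10000⌋=22127; principal=277527-22127=255400; balance=2329229-255400=2073829
8. interest=⌊2073829·95/10000⌋=19701; principal=277527-19701=257826; balance=2073829-257826=1816003
9. interest=⌊1816003·95/10000⌋=17252; principal=277527-17252=260275; balance=1816003-260275=1555728
10. interest=⌊1555728·95/10000⌋=14779; principal=277527-14779=262748; balance=1555728-262748=1292980
11. interest=⌊1292980·95/10000⌋=12283; principal=277527-12283=265244; balance=1292980-265244=1027736
12. interest=⌊1027736·95/10000⌋=9763; principal=277527-9763=267764; balance=1027736-267764=759972
13. interest=⌊759972·95/10000⌋=7219; principal=277527-7219=270308; balance=759972-270308=489664
14. interest=⌊489664·95/10000⌋=4651; principal=277527-4651=272876; balance=489664-272876=216788
15. interest=⌊216788·95/10000⌋=2059; principal=min(277527-2059,216788)=216788; balance=216788-216788=0

1 36213 241314 3570626
2 33920 243607 3327019
3 31606 245921 3081098
4 29270 248257 2832841
5 26911 250616 2582225
6 24531 252996 2329229
7 22127 255400 2073829
8 19701 257826 1816003
9 17252 260275 1555728
10 14779 262748 1292980
11 12283 265244 1027736
12 9763 267764 759972
13 7219 270308 489664
14 4651 272876 216788
15 2059 216788 0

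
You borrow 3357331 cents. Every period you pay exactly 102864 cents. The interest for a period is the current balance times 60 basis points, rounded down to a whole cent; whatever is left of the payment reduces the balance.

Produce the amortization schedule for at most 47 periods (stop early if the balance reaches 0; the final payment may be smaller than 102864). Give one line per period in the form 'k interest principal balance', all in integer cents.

1. interest=⌊3357331·60/10000⌋=20143; principal=102864-20143=82721; balance=3357331-82721=3274610
2. interest=⌊3274610·60/10000⌋=19647; principal=102864-19647=83217; balance=3274610-83217=3191393
3. interest=⌊3191393·60/10000⌋=19148; principal=102864-19148=83716; balance=3191393-83716=3107677
4. interest=⌊3107677·60/10000⌋=18646; principal=102864-18646=84218; balance=3107677-84218=3023459
5. interest=⌊3023459·60/10000⌋=18140; principal=102864-18140=84724; balance=3023459-84724=2938735
6. interest=⌊2938735·60/10000⌋=17632; principal=102864-17632=85232; balance=2938735-85232=2853503
7. interest=⌊2853503·60/10000⌋=17121; principal=102864-17121=85743; balance=2853503-85743=2767760
8. interest=⌊2767760·60/10000⌋=16606; principal=102864-16606=86258; balance=2767760-86258=2681502
9. interest=⌊2681502·60/10000⌋=16089; principal=102864-16089=86775; balance=2681502-86775=2594727
10. interest=⌊2594727·60/10000⌋=15568; principal=102864-15568=87296; balance=2594727-87296=2507431
11. interest=⌊2507431·60/10000⌋=15044; principal=102864-15044=87820; balance=2507431-87820=2419611
12. interest=⌊2419611·60/10000⌋=14517; principal=102864-14517=88347; balance=2419611-88347=2331264
13. interest=⌊2331264·60/10000⌋=13987; principal=102864-13987=88877; balance=2331264-88877=2242387
14. interest=⌊2242387·60/10000⌋=13454; principal=102864-13454=89410; balance=2242387-89410=2152977
15. interest=⌊2152977·60/10000⌋=12917; principal=102864-12917=89947; balance=2152977-89947=2063030
16. interest=⌊2063030·60/10000⌋=12378; principal=102864-12378=90486; balance=2063030-90486=1972544
17. interest=⌊1972544·60/10000⌋=11835; principal=102864-11835=91029; balance=1972544-91029=1881515
18. interest=⌊1881515·60/10000⌋=11289; principal=102864-11289=91575; balance=1881515-91575=1789940
19. interest=⌊1789940·60/10000⌋=10739; principal=102864-10739=92125; balance=1789940-92125=1697815
20. interest=⌊1697815·60/10000⌋=10186; principal=102864-10186=92678; balance=1697815-92678=1605137
21. interest=⌊1605137·60/10000⌋=9630; principal=102864-9630=93234; balance=1605137-93234=1511903
22. interest=⌊1511903·60/10000⌋=9071; principal=102864-9071=93793; balance=1511903-93793=1418110
23. interest=⌊1418110·60/10000⌋=8508; principal=102864-8508=94356; balance=1418110-94356=1323754
24. interest=⌊1323754·60/10000⌋=7942; principal=102864-7942=94922; balance=1323754-94922=1228832
25. interest=⌊1228832·60/10000⌋=7372; principal=102864-7372=95492; balance=1228832-95492=1133340
26. interest=⌊1133340·60/10000⌋=6800; principal=102864-6800=96064; balance=1133340-96064=1037276
27. interest=⌊1037276·60/10000⌋=6223; principal=102864-6223=96641; balance=1037276-96641=940635
28. interest=⌊940635·60/10000⌋=5643; principal=102864-5643=97221; balance=940635-97221=843414
29. interest=⌊843414·60/10000⌋=5060; principal=102864-5060=97804; balance=843414-97804=745610
30. interest=⌊745610·60/10000⌋=4473; principal=102864-4473=98391; balance=745610-98391=647219
31. interest=⌊647219·60/10000⌋=3883; principal=102864-3883=98981; balance=647219-98981=548238
32. interest=⌊548238·60/10000⌋=3289; principal=102864-3289=99575; balance=548238-99575=448663
33. interest=⌊448663·60/10000⌋=2691; principal=102864-2691=100173; balance=448663-100173=348490
34. interest=⌊348490·60/10000⌋=2090; principal=102864-2090=100774; balance=348490-100774=247716
35. interest=⌊247716·60/10000⌋=1486; principal=102864-1486=101378; balance=247716-101378=146338
36. interest=⌊146338·60/10000⌋=878; principal=102864-878=101986; balance=146338-101986=44352
37. interest=⌊44352·60/10000⌋=266; principal=min(102864-266,44352)=44352; balance=44352-44352=0

1 20143 82721 3274610
2 19647 83217 3191393
3 19148 83716 3107677
4 18646 84218 3023459
5 18140 84724 2938735
6 17632 85232 2853503
7 17121 85743 2767760
8 16606 86258 2681502
9 16089 86775 2594727
10 15568 87296 2507431
11 15044 87820 2419611
12 14517 88347 2331264
13 13987 88877 2242387
14 13454 89410 2152977
15 12917 89947 2063030
16 12378 90486 1972544
17 11835 91029 1881515
18 11289 91575 1789940
19 10739 92125 1697815
20 10186 92678 1605137
21 9630 93234 1511903
22 9071 93793 1418110
23 8508 94356 1323754
24 7942 94922 1228832
25 7372 95492 1133340
26 6800 96064 1037276
27 6223 96641 940635
28 5643 97221 843414
29 5060 97804 745610
30 4473 98391 647219
31 3883 98981 548238
32 3289 99575 448663
33 2691 100173 348490
34 2090 100774 247716
35 1486 101378 146338
36 878 101986 44352
37 266 44352 0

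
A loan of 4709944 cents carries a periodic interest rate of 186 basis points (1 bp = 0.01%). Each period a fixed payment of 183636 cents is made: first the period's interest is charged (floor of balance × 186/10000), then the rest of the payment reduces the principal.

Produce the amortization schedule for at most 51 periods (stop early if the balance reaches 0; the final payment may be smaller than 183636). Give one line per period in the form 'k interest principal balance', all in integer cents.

1 87604 96032 4613912
2 85818 97818 4516094
3 83999 99637 4416457
4 82146 101490 4314967
5 80258 103378 4211589
6 78335 105301 4106288
7 76376 107260 3999028
8 74381 109255 3889773
9 72349 111287 3778486
10 70279 113357 3665129
11 68171 115465 3549664
12 66023 117613 3432051
13 63836 119800 3312251
14 61607 122029 3190222
15 59338 124298 3065924
16 57026 126610 2939314
17 54671 128965 2810349
18 52272 131364 2678985
19 49829 133807 2545178
20 47340 136296 2408882
21 44805 138831 2270051
22 42222 141414 2128637
23 39592 144044 1984593
24 36913 146723 1837870
25 34184 149452 1688418
26 31404 152232 1536186
27 28573 155063 1381123
28 25688 157948 1223175
29 22751 160885 1062290
30 19758 163878 898412
31 16710 166926 731486
32 13605 170031 561455
33 10443 173193 388262
34 7221 176415 211847
35 3940 179696 32151
36 598 32151 0

1. interest=⌊4709944·186/10000⌋=87604; principal=183636-87604=96032; balance=4709944-96032=4613912
2. interest=⌊4613912·186/10000⌋=85818; principal=183636-85818=97818; balance=4613912-97818=4516094
3. interest=⌊4516094·186/10000⌋=83999; principal=183636-83999=99637; balance=4516094-99637=4416457
4. interest=⌊4416457·186/10000⌋=82146; principal=183636-82146=101490; balance=4416457-101490=4314967
5. interest=⌊4314967·186/10000⌋=80258; principal=183636-80258=103378; balance=4314967-103378=4211589
6. interest=⌊4211589·186/10000⌋=78335; principal=183636-78335=105301; balance=4211589-105301=4106288
7. interest=⌊4106288·186/10000⌋=76376; principal=183636-76376=107260; balance=4106288-107260=3999028
8. interest=⌊3999028·186/10000⌋=74381; principal=183636-74381=109255; balance=3999028-109255=3889773
9. interest=⌊3889773·186/10000⌋=72349; principal=183636-72349=111287; balance=3889773-111287=3778486
10. interest=⌊3778486·186/10000⌋=70279; principal=183636-70279=113357; balance=3778486-113357=3665129
11. interest=⌊3665129·186/10000⌋=68171; principal=183636-68171=115465; balance=3665129-115465=3549664
12. interest=⌊3549664·186/10000⌋=66023; principal=183636-66023=117613; balance=3549664-117613=3432051
13. interest=⌊3432051·186/10000⌋=63836; principal=183636-63836=119800; balance=3432051-119800=3312251
14. interest=⌊3312251·186/10000⌋=61607; principal=183636-61607=122029; balance=3312251-122029=3190222
15. interest=⌊3190222·186/10000⌋=59338; principal=183636-59338=124298; balance=3190222-124298=3065924
16. interest=⌊3065924·186/10000⌋=57026; principal=183636-57026=126610; balance=3065924-126610=2939314
17. interest=⌊2939314·186/10000⌋=54671; principal=183636-54671=128965; balance=2939314-128965=2810349
18. interest=⌊2810349·186/10000⌋=52272; principal=183636-52272=131364; balance=2810349-131364=2678985
19. interest=⌊2678985·186/10000⌋=49829; principal=183636-49829=133807; balance=2678985-133807=2545178
20. interest=⌊2545178·186/10000⌋=47340; principal=183636-47340=136296; balance=2545178-136296=2408882
21. interest=⌊2408882·186/10000⌋=44805; principal=183636-44805=138831; balance=2408882-138831=2270051
22. interest=⌊2270051·186/10000⌋=42222; principal=183636-42222=141414; balance=2270051-141414=2128637
23. interest=⌊2128637·186/10000⌋=39592; principal=183636-39592=144044; balance=2128637-144044=1984593
24. interest=⌊1984593·186/10000⌋=36913; principal=183636-36913=146723; balance=1984593-146723=1837870
25. interest=⌊1837870·186/10000⌋=34184; principal=183636-34184=149452; balance=1837870-149452=1688418
26. interest=⌊1688418·186/10000⌋=31404; principal=183636-31404=152232; balance=1688418-152232=1536186
27. interest=⌊1536186·186/10000⌋=28573; principal=183636-28573=155063; balance=1536186-155063=1381123
28. interest=⌊1381123·186/10000⌋=25688; principal=183636-25688=157948; balance=1381123-157948=1223175
29. interest=⌊1223175·186/10000⌋=22751; principal=183636-22751=160885; balance=1223175-160885=1062290
30. interest=⌊1062290·186/10000⌋=19758; principal=183636-19758=163878; balance=1062290-163878=898412
31. interest=⌊898412·186/10000⌋=16710; principal=183636-16710=166926; balance=898412-166926=731486
32. interest=⌊731486·186/10000⌋=13605; principal=183636-13605=170031; balance=731486-170031=561455
33. interest=⌊561455·186/10000⌋=10443; principal=183636-10443=173193; balance=561455-173193=388262
34. interest=⌊388262·186/10000⌋=7221; principal=183636-7221=176415; balance=388262-176415=211847
35. interest=⌊211847·186/10000⌋=3940; principal=183636-3940=179696; balance=211847-179696=32151
36. interest=⌊32151·186/10000⌋=598; principal=min(183636-598,32151)=32151; balance=32151-32151=0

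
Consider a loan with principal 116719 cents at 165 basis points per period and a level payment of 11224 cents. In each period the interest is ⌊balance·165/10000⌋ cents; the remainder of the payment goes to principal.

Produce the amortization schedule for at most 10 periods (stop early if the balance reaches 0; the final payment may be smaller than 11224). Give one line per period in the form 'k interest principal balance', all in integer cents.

1 1925 9299 107420
2 1772 9452 97968
3 1616 9608 88360
4 1457 9767 78593
5 1296 9928 68665
6 1132 10092 58573
7 966 10258 48315
8 797 10427 37888
9 625 10599 27289
10 450 10774 16515

1. interest=⌊116719·165/10000⌋=1925; principal=11224-1925=9299; balance=116719-9299=107420
2. interest=⌊107420·165/10000⌋=1772; principal=11224-1772=9452; balance=107420-9452=97968
3. interest=⌊97968·165/10000⌋=1616; principal=11224-1616=9608; balance=97968-9608=88360
4. interest=⌊88360·165/10000⌋=1457; principal=11224-1457=9767; balance=88360-9767=78593
5. interest=⌊78593·165/10000⌋=1296; principal=11224-1296=9928; balance=78593-9928=68665
6. interest=⌊68665·165/10000⌋=1132; principal=11224-1132=10092; balance=68665-10092=58573
7. interest=⌊58573·165/10000⌋=966; principal=11224-966=10258; balance=58573-10258=48315
8. interest=⌊48315·165/10000⌋=797; principal=11224-797=10427; balance=48315-10427=37888
9. interest=⌊37888·165/10000⌋=625; principal=11224-625=10599; balance=37888-10599=27289
10. interest=⌊27289·165/10000⌋=450; principal=11224-450=10774; balance=27289-10774=16515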